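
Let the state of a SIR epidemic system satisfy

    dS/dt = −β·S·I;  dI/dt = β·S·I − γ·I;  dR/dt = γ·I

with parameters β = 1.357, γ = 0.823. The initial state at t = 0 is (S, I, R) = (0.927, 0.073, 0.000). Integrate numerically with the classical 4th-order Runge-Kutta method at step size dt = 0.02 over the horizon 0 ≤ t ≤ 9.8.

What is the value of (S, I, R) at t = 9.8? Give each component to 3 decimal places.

(S, I, R) = (0.302, 0.018, 0.680)

t=0.000: state=(0.927, 0.073, 0.000)
step 1 (dt=0.02): k1=(-0.092, 0.032, 0.060), k2=(-0.092, 0.032, 0.060), k3=(-0.092, 0.032, 0.060), k4=(-0.092, 0.032, 0.061); state += dt/6·(k1+2k2+2k3+k4)
t=0.020: state=(0.925, 0.074, 0.001)
t=0.040: state=(0.923, 0.074, 0.002)
t=0.060: state=(0.921, 0.075, 0.004)
continuing one RK4 step at a time; state shown every 25 steps (Δt=0.5):
t=0.500: state=(0.877, 0.089, 0.033)
t=1.000: state=(0.821, 0.105, 0.073)
t=1.500: state=(0.761, 0.119, 0.120)
t=2.000: state=(0.699, 0.130, 0.171)
t=2.500: state=(0.639, 0.135, 0.226)
t=3.000: state=(0.582, 0.136, 0.282)
t=3.500: state=(0.532, 0.131, 0.337)
t=4.000: state=(0.488, 0.123, 0.389)
t=4.500: state=(0.451, 0.112, 0.438)
t=5.000: state=(0.419, 0.100, 0.481)
t=5.500: state=(0.394, 0.087, 0.520)
t=6.000: state=(0.373, 0.075, 0.553)
t=6.500: state=(0.356, 0.063, 0.581)
t=7.000: state=(0.342, 0.053, 0.605)
t=7.500: state=(0.331, 0.044, 0.625)
t=8.000: state=(0.322, 0.037, 0.642)
t=8.500: state=(0.315, 0.030, 0.655)
t=9.000: state=(0.309, 0.025, 0.666)
t=9.500: state=(0.304, 0.020, 0.676)
t=9.800: state=(0.302, 0.018, 0.680)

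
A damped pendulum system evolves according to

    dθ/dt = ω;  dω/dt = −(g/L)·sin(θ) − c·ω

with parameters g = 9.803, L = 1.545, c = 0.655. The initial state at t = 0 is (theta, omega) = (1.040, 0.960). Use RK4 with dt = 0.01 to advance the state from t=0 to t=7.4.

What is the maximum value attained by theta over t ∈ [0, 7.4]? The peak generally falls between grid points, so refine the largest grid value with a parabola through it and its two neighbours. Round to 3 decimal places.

t=0.000: state=(1.040, 0.960)
step 1 (dt=0.01): k1=(0.960, -6.101), k2=(0.929, -6.096), k3=(0.930, -6.096), k4=(0.899, -6.090); state += dt/6·(k1+2k2+2k3+k4)
t=0.010: state=(1.049, 0.899)
t=0.020: state=(1.058, 0.838)
t=0.030: state=(1.066, 0.777)
continuing one RK4 step at a time; state shown every 25 steps (Δt=0.25):
t=0.250: state=(1.095, -0.488)
t=0.500: state=(0.822, -1.624)
t=0.750: state=(0.332, -2.175)
t=1.000: state=(-0.197, -1.925)
t=1.250: state=(-0.578, -1.053)
t=1.500: state=(-0.708, 0.011)
t=1.750: state=(-0.587, 0.911)
t=2.000: state=(-0.287, 1.398)
t=2.250: state=(0.066, 1.339)
t=2.500: state=(0.343, 0.819)
t=2.750: state=(0.459, 0.102)
t=3.000: state=(0.401, -0.540)
t=3.250: state=(0.213, -0.906)
t=3.500: state=(-0.021, -0.904)
t=3.750: state=(-0.213, -0.583)
t=4.000: state=(-0.300, -0.108)
t=4.250: state=(-0.270, 0.332)
t=4.500: state=(-0.150, 0.591)
t=4.750: state=(0.005, 0.605)
t=5.000: state=(0.135, 0.403)
t=5.250: state=(0.197, 0.090)
t=5.500: state=(0.181, -0.207)
t=5.750: state=(0.103, -0.387)
t=6.000: state=(0.001, -0.403)
t=6.250: state=(-0.086, -0.275)
t=6.500: state=(-0.130, -0.068)
t=6.750: state=(-0.121, 0.131)
t=7.000: state=(-0.071, 0.254)
t=7.250: state=(-0.003, 0.269)
t=7.400: state=(0.035, 0.229)
largest grid value and its neighbours: theta(0.150)=1.11632, theta(0.160)=1.11670, theta(0.170)=1.11651
parabola through these three points peaks at t≈0.162 with theta≈1.11671

max theta = 1.117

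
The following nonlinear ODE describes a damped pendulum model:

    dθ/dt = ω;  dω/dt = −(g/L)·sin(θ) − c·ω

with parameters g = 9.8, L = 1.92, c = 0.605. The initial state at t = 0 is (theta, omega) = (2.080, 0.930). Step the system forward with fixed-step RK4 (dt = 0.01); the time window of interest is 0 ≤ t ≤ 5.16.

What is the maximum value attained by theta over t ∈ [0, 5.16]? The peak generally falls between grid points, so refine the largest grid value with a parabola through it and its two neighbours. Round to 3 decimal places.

max theta = 2.172

t=0.000: state=(2.080, 0.930)
step 1 (dt=0.01): k1=(0.930, -5.019), k2=(0.905, -4.992), k3=(0.905, -4.993), k4=(0.880, -4.966); state += dt/6·(k1+2k2+2k3+k4)
t=0.010: state=(2.089, 0.880)
t=0.020: state=(2.098, 0.831)
t=0.030: state=(2.106, 0.782)
continuing one RK4 step at a time; state shown every 20 steps (Δt=0.2):
t=0.200: state=(2.172, 0.015)
t=0.400: state=(2.093, -0.793)
t=0.600: state=(1.856, -1.581)
t=0.800: state=(1.462, -2.351)
t=1.000: state=(0.925, -2.968)
t=1.200: state=(0.302, -3.172)
t=1.400: state=(-0.304, -2.798)
t=1.600: state=(-0.787, -1.970)
t=1.800: state=(-1.081, -0.964)
t=2.000: state=(-1.174, 0.021)
t=2.200: state=(-1.080, 0.892)
t=2.400: state=(-0.829, 1.578)
t=2.600: state=(-0.468, 1.978)
t=2.800: state=(-0.063, 2.000)
t=3.000: state=(0.307, 1.647)
t=3.200: state=(0.578, 1.038)
t=3.400: state=(0.715, 0.330)
t=3.600: state=(0.712, -0.345)
t=3.800: state=(0.586, -0.892)
t=4.000: state=(0.369, -1.235)
t=4.200: state=(0.109, -1.320)
t=4.400: state=(-0.142, -1.149)
t=4.600: state=(-0.337, -0.783)
t=4.800: state=(-0.448, -0.318)
t=5.000: state=(-0.464, 0.149)
t=5.160: state=(-0.414, 0.469)
largest grid value and its neighbours: theta(0.190)=2.17151, theta(0.200)=2.17188, theta(0.210)=2.17182
parabola through these three points peaks at t≈0.204 with theta≈2.17191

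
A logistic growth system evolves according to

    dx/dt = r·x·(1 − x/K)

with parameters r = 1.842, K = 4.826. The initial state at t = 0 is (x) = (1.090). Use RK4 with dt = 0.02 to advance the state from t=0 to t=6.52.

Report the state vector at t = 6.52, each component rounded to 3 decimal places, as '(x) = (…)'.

(x) = (4.826)

t=0.000: state=(1.090)
step 1 (dt=0.02): k1=(1.554), k2=(1.570), k3=(1.570), k4=(1.586); state += dt/6·(k1+2k2+2k3+k4)
t=0.020: state=(1.121)
t=0.040: state=(1.153)
t=0.060: state=(1.186)
continuing one RK4 step at a time; state shown every 25 steps (Δt=0.5):
t=0.500: state=(2.041)
t=1.000: state=(3.127)
t=1.500: state=(3.968)
t=2.000: state=(4.443)
t=2.500: state=(4.666)
t=3.000: state=(4.761)
t=3.500: state=(4.800)
t=4.000: state=(4.816)
t=4.500: state=(4.822)
t=5.000: state=(4.824)
t=5.500: state=(4.825)
t=6.000: state=(4.826)
t=6.500: state=(4.826)
t=6.520: state=(4.826)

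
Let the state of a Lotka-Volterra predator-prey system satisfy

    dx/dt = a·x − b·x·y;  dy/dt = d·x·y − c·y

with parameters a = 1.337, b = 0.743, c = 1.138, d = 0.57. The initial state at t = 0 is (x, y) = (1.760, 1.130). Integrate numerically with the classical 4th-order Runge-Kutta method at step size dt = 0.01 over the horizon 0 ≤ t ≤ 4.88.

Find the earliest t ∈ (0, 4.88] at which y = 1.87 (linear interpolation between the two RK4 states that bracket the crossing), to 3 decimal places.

t = 1.585

t=0.000: state=(1.760, 1.130)
step 1 (dt=0.01): k1=(0.875, -0.152), k2=(0.879, -0.149), k3=(0.879, -0.149), k4=(0.882, -0.146); state += dt/6·(k1+2k2+2k3+k4)
t=0.010: state=(1.769, 1.129)
t=0.020: state=(1.778, 1.127)
t=0.030: state=(1.787, 1.126)
continuing one RK4 step at a time; state shown every 20 steps (Δt=0.2):
t=0.200: state=(1.947, 1.111)
t=0.400: state=(2.157, 1.118)
t=0.600: state=(2.381, 1.153)
t=0.800: state=(2.609, 1.221)
t=1.000: state=(2.822, 1.326)
t=1.200: state=(2.997, 1.472)
t=1.400: state=(3.104, 1.661)
t=1.580: state=(3.121, 1.864)
next step: t=1.590: state=(3.119, 1.876) — y has crossed 1.87
linear interpolation between t=1.580 (1.86393) and t=1.590 (1.87591) → t≈1.585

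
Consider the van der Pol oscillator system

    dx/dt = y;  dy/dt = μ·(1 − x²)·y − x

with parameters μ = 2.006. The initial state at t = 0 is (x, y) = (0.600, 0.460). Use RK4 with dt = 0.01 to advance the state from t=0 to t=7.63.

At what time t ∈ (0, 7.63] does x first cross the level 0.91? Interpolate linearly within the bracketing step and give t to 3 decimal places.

t = 5.989

t=0.000: state=(0.600, 0.460)
step 1 (dt=0.01): k1=(0.460, -0.009), k2=(0.460, -0.014), k3=(0.460, -0.014), k4=(0.460, -0.019); state += dt/6·(k1+2k2+2k3+k4)
t=0.010: state=(0.605, 0.460)
t=0.020: state=(0.609, 0.460)
t=0.030: state=(0.614, 0.459)
continuing one RK4 step at a time; state shown every 25 steps (Δt=0.25):
t=0.250: state=(0.712, 0.423)
t=0.500: state=(0.805, 0.313)
t=0.750: state=(0.863, 0.138)
t=1.000: state=(0.871, -0.075)
t=1.250: state=(0.823, -0.316)
t=1.500: state=(0.710, -0.602)
t=1.750: state=(0.513, -1.004)
t=2.000: state=(0.187, -1.663)
t=2.250: state=(-0.352, -2.695)
t=2.500: state=(-1.120, -3.144)
t=2.750: state=(-1.726, -1.495)
t=3.000: state=(-1.910, -0.183)
t=3.250: state=(-1.895, 0.216)
t=3.500: state=(-1.824, 0.332)
t=3.750: state=(-1.734, 0.385)
t=4.000: state=(-1.632, 0.431)
t=4.250: state=(-1.518, 0.486)
t=4.500: state=(-1.387, 0.559)
t=4.750: state=(-1.235, 0.667)
t=5.000: state=(-1.049, 0.839)
t=5.250: state=(-0.805, 1.138)
t=5.500: state=(-0.457, 1.712)
t=5.750: state=(0.095, 2.806)
t=5.980: state=(0.876, 3.817)
next step: t=5.990: state=(0.914, 3.823) — x has crossed 0.91
linear interpolation between t=5.980 (0.87564) and t=5.990 (0.91385) → t≈5.989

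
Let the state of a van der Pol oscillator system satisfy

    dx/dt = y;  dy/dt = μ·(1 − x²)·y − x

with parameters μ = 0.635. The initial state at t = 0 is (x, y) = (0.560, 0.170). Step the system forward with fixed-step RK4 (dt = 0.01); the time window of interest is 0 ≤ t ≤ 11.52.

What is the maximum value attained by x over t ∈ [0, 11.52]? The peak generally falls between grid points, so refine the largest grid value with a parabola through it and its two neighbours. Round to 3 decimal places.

t=0.000: state=(0.560, 0.170)
step 1 (dt=0.01): k1=(0.170, -0.486), k2=(0.168, -0.488), k3=(0.168, -0.488), k4=(0.165, -0.490); state += dt/6·(k1+2k2+2k3+k4)
t=0.010: state=(0.562, 0.165)
t=0.020: state=(0.563, 0.160)
t=0.030: state=(0.565, 0.155)
continuing one RK4 step at a time; state shown every 50 steps (Δt=0.5):
t=0.500: state=(0.577, -0.113)
t=1.000: state=(0.440, -0.438)
t=1.500: state=(0.139, -0.764)
t=2.000: state=(-0.310, -1.004)
t=2.500: state=(-0.814, -0.934)
t=3.000: state=(-1.168, -0.429)
t=3.500: state=(-1.224, 0.197)
t=4.000: state=(-0.989, 0.727)
t=4.500: state=(-0.499, 1.243)
t=5.000: state=(0.258, 1.765)
t=5.500: state=(1.163, 1.653)
t=6.000: state=(1.722, 0.515)
t=6.500: state=(1.731, -0.379)
t=7.000: state=(1.410, -0.874)
t=7.500: state=(0.861, -1.342)
t=8.000: state=(0.039, -1.967)
t=8.500: state=(-1.046, -2.167)
t=9.000: state=(-1.841, -0.843)
t=9.500: state=(-1.941, 0.291)
t=10.000: state=(-1.657, 0.795)
t=10.500: state=(-1.163, 1.192)
t=11.000: state=(-0.437, 1.749)
t=11.500: state=(0.598, 2.316)
t=11.520: state=(0.645, 2.321)
largest grid value and its neighbours: x(6.240)=1.78214, x(6.250)=1.78217, x(6.260)=1.78203
parabola through these three points peaks at t≈6.247 with x≈1.78218

max x = 1.782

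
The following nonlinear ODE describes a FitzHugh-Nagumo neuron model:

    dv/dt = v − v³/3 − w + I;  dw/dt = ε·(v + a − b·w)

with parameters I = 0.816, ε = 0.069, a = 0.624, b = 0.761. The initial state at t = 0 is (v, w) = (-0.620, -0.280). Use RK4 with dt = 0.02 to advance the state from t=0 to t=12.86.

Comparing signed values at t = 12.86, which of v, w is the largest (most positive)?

largest component: v

t=0.000: state=(-0.620, -0.280)
step 1 (dt=0.02): k1=(0.555, 0.015), k2=(0.559, 0.015), k3=(0.559, 0.015), k4=(0.562, 0.016); state += dt/6·(k1+2k2+2k3+k4)
t=0.020: state=(-0.609, -0.280)
t=0.040: state=(-0.598, -0.279)
t=0.060: state=(-0.586, -0.279)
continuing one RK4 step at a time; state shown every 25 steps (Δt=0.5):
t=0.500: state=(-0.288, -0.267)
t=1.000: state=(0.222, -0.241)
t=1.500: state=(0.984, -0.193)
t=2.000: state=(1.698, -0.120)
t=2.500: state=(1.981, -0.032)
t=3.000: state=(2.028, 0.058)
t=3.500: state=(2.015, 0.147)
t=4.000: state=(1.990, 0.233)
t=4.500: state=(1.963, 0.315)
t=5.000: state=(1.934, 0.395)
t=5.500: state=(1.906, 0.471)
t=6.000: state=(1.877, 0.544)
t=6.500: state=(1.849, 0.615)
t=7.000: state=(1.820, 0.683)
t=7.500: state=(1.792, 0.748)
t=8.000: state=(1.763, 0.810)
t=8.500: state=(1.734, 0.870)
t=9.000: state=(1.705, 0.927)
t=9.500: state=(1.676, 0.982)
t=10.000: state=(1.646, 1.034)
t=10.500: state=(1.616, 1.084)
t=11.000: state=(1.586, 1.132)
t=11.500: state=(1.556, 1.177)
t=12.000: state=(1.525, 1.221)
t=12.500: state=(1.494, 1.262)
t=12.860: state=(1.471, 1.290)
compare at T: v=1.471, w=1.290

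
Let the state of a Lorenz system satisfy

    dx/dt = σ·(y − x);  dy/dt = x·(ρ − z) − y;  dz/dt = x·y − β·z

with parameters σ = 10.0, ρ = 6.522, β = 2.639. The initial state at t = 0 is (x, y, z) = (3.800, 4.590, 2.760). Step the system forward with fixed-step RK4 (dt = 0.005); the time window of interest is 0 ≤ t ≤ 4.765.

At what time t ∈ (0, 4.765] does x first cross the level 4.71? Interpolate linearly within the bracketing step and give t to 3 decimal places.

t = 0.111

t=0.000: state=(3.800, 4.590, 2.760)
step 1 (dt=0.005): k1=(7.900, 9.706, 10.158), k2=(7.945, 9.659, 10.275), k3=(7.943, 9.658, 10.274), k4=(7.986, 9.609, 10.391); state += dt/6·(k1+2k2+2k3+k4)
t=0.005: state=(3.840, 4.638, 2.811)
t=0.010: state=(3.880, 4.686, 2.864)
t=0.015: state=(3.920, 4.733, 2.918)
t=0.110: state=(4.700, 5.476, 4.148)
next step: t=0.115: state=(4.739, 5.503, 4.222) — x has crossed 4.71
linear interpolation between t=0.110 (4.70003) and t=0.115 (4.73854) → t≈0.111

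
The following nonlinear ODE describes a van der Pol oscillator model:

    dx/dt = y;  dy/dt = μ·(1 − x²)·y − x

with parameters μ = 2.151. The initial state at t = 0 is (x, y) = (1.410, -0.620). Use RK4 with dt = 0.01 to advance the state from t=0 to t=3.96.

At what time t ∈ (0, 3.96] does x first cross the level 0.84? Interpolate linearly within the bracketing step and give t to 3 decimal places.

t = 0.730

t=0.000: state=(1.410, -0.620)
step 1 (dt=0.01): k1=(-0.620, -0.092), k2=(-0.620, -0.100), k3=(-0.620, -0.100), k4=(-0.621, -0.107); state += dt/6·(k1+2k2+2k3+k4)
t=0.010: state=(1.404, -0.621)
t=0.020: state=(1.398, -0.622)
t=0.030: state=(1.391, -0.623)
continuing one RK4 step at a time; state shown every 20 steps (Δt=0.2):
t=0.200: state=(1.282, -0.666)
t=0.400: state=(1.140, -0.765)
t=0.600: state=(0.972, -0.934)
t=0.720: state=(0.851, -1.088)
next step: t=0.730: state=(0.840, -1.103) — x has crossed 0.84
linear interpolation between t=0.720 (0.85079) and t=0.730 (0.83984) → t≈0.730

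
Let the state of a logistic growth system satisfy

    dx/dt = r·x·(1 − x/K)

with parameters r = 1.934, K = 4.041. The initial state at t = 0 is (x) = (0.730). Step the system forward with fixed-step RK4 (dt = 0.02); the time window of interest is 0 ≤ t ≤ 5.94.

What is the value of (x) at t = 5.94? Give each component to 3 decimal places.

(x) = (4.041)

t=0.000: state=(0.730)
step 1 (dt=0.02): k1=(1.157), k2=(1.171), k3=(1.171), k4=(1.185); state += dt/6·(k1+2k2+2k3+k4)
t=0.020: state=(0.753)
t=0.040: state=(0.777)
t=0.060: state=(0.802)
continuing one RK4 step at a time; state shown every 10 steps (Δt=0.2):
t=0.200: state=(0.990)
t=0.400: state=(1.307)
t=0.600: state=(1.669)
t=0.800: state=(2.056)
t=1.000: state=(2.441)
t=1.200: state=(2.796)
t=1.400: state=(3.102)
t=1.600: state=(3.352)
t=1.800: state=(3.546)
t=2.000: state=(3.691)
t=2.200: state=(3.797)
t=2.400: state=(3.872)
t=2.600: state=(3.924)
t=2.800: state=(3.961)
t=3.000: state=(3.986)
t=3.200: state=(4.004)
t=3.400: state=(4.016)
t=3.600: state=(4.024)
t=3.800: state=(4.029)
t=4.000: state=(4.033)
t=4.200: state=(4.036)
t=4.400: state=(4.037)
t=4.600: state=(4.038)
t=4.800: state=(4.039)
t=5.000: state=(4.040)
t=5.200: state=(4.040)
t=5.400: state=(4.040)
t=5.600: state=(4.041)
t=5.800: state=(4.041)
t=5.940: state=(4.041)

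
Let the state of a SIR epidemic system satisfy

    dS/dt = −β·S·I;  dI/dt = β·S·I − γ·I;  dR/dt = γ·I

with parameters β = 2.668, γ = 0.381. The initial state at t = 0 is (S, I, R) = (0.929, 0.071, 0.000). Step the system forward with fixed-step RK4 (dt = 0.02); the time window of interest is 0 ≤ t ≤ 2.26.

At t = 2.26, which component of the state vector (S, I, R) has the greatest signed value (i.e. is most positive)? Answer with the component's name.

largest component: I

t=0.000: state=(0.929, 0.071, 0.000)
step 1 (dt=0.02): k1=(-0.176, 0.149, 0.027), k2=(-0.179, 0.152, 0.028), k3=(-0.179, 0.152, 0.028), k4=(-0.183, 0.155, 0.028); state += dt/6·(k1+2k2+2k3+k4)
t=0.020: state=(0.925, 0.074, 0.001)
t=0.040: state=(0.922, 0.077, 0.001)
t=0.060: state=(0.918, 0.080, 0.002)
continuing one RK4 step at a time; state shown every 5 steps (Δt=0.1):
t=0.100: state=(0.910, 0.087, 0.003)
t=0.200: state=(0.886, 0.107, 0.007)
t=0.300: state=(0.859, 0.130, 0.011)
t=0.400: state=(0.827, 0.157, 0.017)
t=0.500: state=(0.790, 0.187, 0.023)
t=0.600: state=(0.748, 0.221, 0.031)
t=0.700: state=(0.702, 0.258, 0.040)
t=0.800: state=(0.652, 0.298, 0.051)
t=0.900: state=(0.599, 0.339, 0.063)
t=1.000: state=(0.544, 0.380, 0.076)
t=1.100: state=(0.489, 0.419, 0.092)
t=1.200: state=(0.435, 0.457, 0.108)
t=1.300: state=(0.383, 0.490, 0.126)
t=1.400: state=(0.335, 0.519, 0.146)
t=1.500: state=(0.291, 0.543, 0.166)
t=1.600: state=(0.251, 0.562, 0.187)
t=1.700: state=(0.215, 0.576, 0.209)
t=1.800: state=(0.185, 0.585, 0.231)
t=1.900: state=(0.158, 0.589, 0.253)
t=2.000: state=(0.135, 0.590, 0.276)
t=2.100: state=(0.115, 0.587, 0.298)
t=2.200: state=(0.099, 0.581, 0.320)
t=2.260: state=(0.090, 0.577, 0.334)
compare at T: S=0.090, I=0.577, R=0.334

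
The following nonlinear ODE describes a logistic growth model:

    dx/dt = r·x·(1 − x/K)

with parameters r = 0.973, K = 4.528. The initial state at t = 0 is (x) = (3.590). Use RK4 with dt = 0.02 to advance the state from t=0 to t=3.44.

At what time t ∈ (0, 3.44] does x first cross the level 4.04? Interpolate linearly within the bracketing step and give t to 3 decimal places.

t=0.000: state=(3.590)
step 1 (dt=0.02): k1=(0.724), k2=(0.719), k3=(0.719), k4=(0.715); state += dt/6·(k1+2k2+2k3+k4)
t=0.020: state=(3.604)
t=0.040: state=(3.619)
t=0.060: state=(3.633)
continuing one RK4 step at a time; state shown every 10 steps (Δt=0.2):
t=0.200: state=(3.727)
t=0.400: state=(3.847)
t=0.600: state=(3.952)
t=0.780: state=(4.034)
next step: t=0.800: state=(4.043) — x has crossed 4.04
linear interpolation between t=0.780 (4.03449) and t=0.800 (4.04298) → t≈0.793

t = 0.793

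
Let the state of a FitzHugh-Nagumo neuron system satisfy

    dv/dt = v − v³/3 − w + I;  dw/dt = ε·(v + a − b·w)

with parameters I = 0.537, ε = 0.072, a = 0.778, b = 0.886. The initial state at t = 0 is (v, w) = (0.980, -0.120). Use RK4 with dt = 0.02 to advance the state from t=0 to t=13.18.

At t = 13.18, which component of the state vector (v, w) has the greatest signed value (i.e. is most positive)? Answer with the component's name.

t=0.000: state=(0.980, -0.120)
step 1 (dt=0.02): k1=(1.323, 0.134), k2=(1.322, 0.135), k3=(1.322, 0.135), k4=(1.321, 0.136); state += dt/6·(k1+2k2+2k3+k4)
t=0.020: state=(1.006, -0.117)
t=0.040: state=(1.033, -0.115)
t=0.060: state=(1.059, -0.112)
continuing one RK4 step at a time; state shown every 25 steps (Δt=0.5):
t=0.500: state=(1.559, -0.043)
t=1.000: state=(1.832, 0.047)
t=1.500: state=(1.895, 0.139)
t=2.000: state=(1.886, 0.230)
t=2.500: state=(1.859, 0.316)
t=3.000: state=(1.826, 0.399)
t=3.500: state=(1.792, 0.479)
t=4.000: state=(1.758, 0.554)
t=4.500: state=(1.723, 0.626)
t=5.000: state=(1.687, 0.694)
t=5.500: state=(1.652, 0.759)
t=6.000: state=(1.615, 0.821)
t=6.500: state=(1.578, 0.879)
t=7.000: state=(1.541, 0.934)
t=7.500: state=(1.502, 0.986)
t=8.000: state=(1.463, 1.036)
t=8.500: state=(1.423, 1.082)
t=9.000: state=(1.381, 1.125)
t=9.500: state=(1.338, 1.165)
t=10.000: state=(1.292, 1.203)
t=10.500: state=(1.244, 1.238)
t=11.000: state=(1.193, 1.270)
t=11.500: state=(1.138, 1.299)
t=12.000: state=(1.078, 1.325)
t=12.500: state=(1.010, 1.348)
t=13.000: state=(0.932, 1.367)
t=13.180: state=(0.901, 1.374)
compare at T: v=0.901, w=1.374

largest component: w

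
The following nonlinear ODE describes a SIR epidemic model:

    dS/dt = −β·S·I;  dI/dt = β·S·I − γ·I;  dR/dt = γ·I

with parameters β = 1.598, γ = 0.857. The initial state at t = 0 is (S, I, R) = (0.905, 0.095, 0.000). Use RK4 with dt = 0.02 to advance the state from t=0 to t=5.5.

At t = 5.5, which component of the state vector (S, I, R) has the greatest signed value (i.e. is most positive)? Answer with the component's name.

t=0.000: state=(0.905, 0.095, 0.000)
step 1 (dt=0.02): k1=(-0.137, 0.056, 0.081), k2=(-0.138, 0.056, 0.082), k3=(-0.138, 0.056, 0.082), k4=(-0.139, 0.056, 0.082); state += dt/6·(k1+2k2+2k3+k4)
t=0.020: state=(0.902, 0.096, 0.002)
t=0.040: state=(0.899, 0.097, 0.003)
t=0.060: state=(0.897, 0.098, 0.005)
continuing one RK4 step at a time; state shown every 10 steps (Δt=0.2):
t=0.200: state=(0.876, 0.106, 0.017)
t=0.400: state=(0.845, 0.118, 0.036)
t=0.600: state=(0.813, 0.130, 0.058)
t=0.800: state=(0.778, 0.141, 0.081)
t=1.000: state=(0.743, 0.151, 0.106)
t=1.200: state=(0.707, 0.161, 0.133)
t=1.400: state=(0.670, 0.169, 0.161)
t=1.600: state=(0.635, 0.175, 0.190)
t=1.800: state=(0.600, 0.180, 0.221)
t=2.000: state=(0.566, 0.182, 0.252)
t=2.200: state=(0.534, 0.183, 0.283)
t=2.400: state=(0.503, 0.182, 0.315)
t=2.600: state=(0.475, 0.179, 0.346)
t=2.800: state=(0.449, 0.175, 0.376)
t=3.000: state=(0.425, 0.170, 0.405)
t=3.200: state=(0.403, 0.163, 0.434)
t=3.400: state=(0.383, 0.156, 0.461)
t=3.600: state=(0.365, 0.148, 0.487)
t=3.800: state=(0.348, 0.140, 0.512)
t=4.000: state=(0.334, 0.131, 0.535)
t=4.200: state=(0.320, 0.123, 0.557)
t=4.400: state=(0.308, 0.114, 0.577)
t=4.600: state=(0.298, 0.106, 0.596)
t=4.800: state=(0.288, 0.098, 0.614)
t=5.000: state=(0.280, 0.091, 0.630)
t=5.200: state=(0.272, 0.083, 0.645)
t=5.400: state=(0.265, 0.076, 0.658)
t=5.500: state=(0.262, 0.073, 0.665)
compare at T: S=0.262, I=0.073, R=0.665

largest component: R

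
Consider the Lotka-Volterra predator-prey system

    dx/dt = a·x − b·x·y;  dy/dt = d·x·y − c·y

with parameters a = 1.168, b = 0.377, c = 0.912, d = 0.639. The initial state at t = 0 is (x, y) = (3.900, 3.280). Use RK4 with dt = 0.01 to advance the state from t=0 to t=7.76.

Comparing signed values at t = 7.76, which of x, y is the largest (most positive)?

largest component: y

t=0.000: state=(3.900, 3.280)
step 1 (dt=0.01): k1=(-0.267, 5.183), k2=(-0.305, 5.221), k3=(-0.306, 5.221), k4=(-0.344, 5.259); state += dt/6·(k1+2k2+2k3+k4)
t=0.010: state=(3.897, 3.332)
t=0.020: state=(3.893, 3.385)
t=0.030: state=(3.889, 3.439)
continuing one RK4 step at a time; state shown every 50 steps (Δt=0.5):
t=0.500: state=(2.831, 6.377)
t=1.000: state=(1.284, 7.650)
t=1.500: state=(0.598, 6.424)
t=2.000: state=(0.376, 4.726)
t=2.500: state=(0.317, 3.337)
t=3.000: state=(0.335, 2.344)
t=3.500: state=(0.413, 1.671)
t=4.000: state=(0.565, 1.236)
t=4.500: state=(0.825, 0.975)
t=5.000: state=(1.248, 0.856)
t=5.500: state=(1.904, 0.891)
t=6.000: state=(2.822, 1.194)
t=6.500: state=(3.744, 2.180)
t=7.000: state=(3.612, 4.692)
t=7.500: state=(2.007, 7.404)
t=7.760: state=(1.291, 7.652)
compare at T: x=1.291, y=7.652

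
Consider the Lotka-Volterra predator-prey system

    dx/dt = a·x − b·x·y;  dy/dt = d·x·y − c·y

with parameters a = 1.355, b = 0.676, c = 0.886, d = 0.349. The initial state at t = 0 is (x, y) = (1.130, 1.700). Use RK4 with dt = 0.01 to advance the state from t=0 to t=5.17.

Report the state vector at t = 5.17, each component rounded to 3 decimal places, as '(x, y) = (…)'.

(x, y) = (1.177, 2.510)

t=0.000: state=(1.130, 1.700)
step 1 (dt=0.01): k1=(0.233, -0.836), k2=(0.236, -0.833), k3=(0.236, -0.833), k4=(0.239, -0.830); state += dt/6·(k1+2k2+2k3+k4)
t=0.010: state=(1.132, 1.692)
t=0.020: state=(1.135, 1.683)
t=0.030: state=(1.137, 1.675)
continuing one RK4 step at a time; state shown every 20 steps (Δt=0.2):
t=0.200: state=(1.190, 1.544)
t=0.400: state=(1.279, 1.409)
t=0.600: state=(1.397, 1.296)
t=0.800: state=(1.547, 1.202)
t=1.000: state=(1.733, 1.129)
t=1.200: state=(1.959, 1.076)
t=1.400: state=(2.226, 1.042)
t=1.600: state=(2.538, 1.031)
t=1.800: state=(2.894, 1.043)
t=2.000: state=(3.287, 1.084)
t=2.200: state=(3.706, 1.159)
t=2.400: state=(4.124, 1.276)
t=2.600: state=(4.502, 1.445)
t=2.800: state=(4.784, 1.675)
t=3.000: state=(4.907, 1.969)
t=3.200: state=(4.818, 2.319)
t=3.400: state=(4.502, 2.693)
t=3.600: state=(4.005, 3.038)
t=3.800: state=(3.418, 3.297)
t=4.000: state=(2.839, 3.435)
t=4.200: state=(2.335, 3.445)
t=4.400: state=(1.933, 3.347)
t=4.600: state=(1.630, 3.173)
t=4.800: state=(1.412, 2.954)
t=5.000: state=(1.262, 2.715)
t=5.170: state=(1.177, 2.510)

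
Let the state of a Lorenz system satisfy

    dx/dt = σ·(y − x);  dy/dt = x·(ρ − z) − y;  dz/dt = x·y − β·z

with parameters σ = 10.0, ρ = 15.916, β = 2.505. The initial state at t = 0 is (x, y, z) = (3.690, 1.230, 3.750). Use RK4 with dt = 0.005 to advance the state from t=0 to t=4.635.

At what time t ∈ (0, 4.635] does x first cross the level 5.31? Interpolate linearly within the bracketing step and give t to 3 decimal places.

t=0.000: state=(3.690, 1.230, 3.750)
step 1 (dt=0.005): k1=(-24.600, 43.663, -4.855), k2=(-22.893, 42.849, -4.504), k3=(-22.956, 42.900, -4.508), k4=(-21.307, 42.132, -4.173); state += dt/6·(k1+2k2+2k3+k4)
t=0.005: state=(3.575, 1.444, 3.727)
t=0.010: state=(3.477, 1.652, 3.708)
t=0.015: state=(3.392, 1.853, 3.692)
t=0.175: state=(5.184, 8.134, 5.132)
next step: t=0.180: state=(5.334, 8.375, 5.284) — x has crossed 5.31
linear interpolation between t=0.175 (5.18382) and t=0.180 (5.33361) → t≈0.179

t = 0.179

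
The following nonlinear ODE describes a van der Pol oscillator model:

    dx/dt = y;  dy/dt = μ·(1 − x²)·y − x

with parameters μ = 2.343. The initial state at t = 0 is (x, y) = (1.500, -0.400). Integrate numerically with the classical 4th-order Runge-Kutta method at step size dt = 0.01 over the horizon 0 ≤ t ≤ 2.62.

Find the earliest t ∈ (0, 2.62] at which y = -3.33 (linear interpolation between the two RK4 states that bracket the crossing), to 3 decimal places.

t = 1.612

t=0.000: state=(1.500, -0.400)
step 1 (dt=0.01): k1=(-0.400, -0.329), k2=(-0.402, -0.327), k3=(-0.402, -0.327), k4=(-0.403, -0.326); state += dt/6·(k1+2k2+2k3+k4)
t=0.010: state=(1.496, -0.403)
t=0.020: state=(1.492, -0.407)
t=0.030: state=(1.488, -0.410)
continuing one RK4 step at a time; state shown every 10 steps (Δt=0.1):
t=0.100: state=(1.458, -0.432)
t=0.200: state=(1.414, -0.464)
t=0.300: state=(1.365, -0.498)
t=0.400: state=(1.314, -0.536)
t=0.500: state=(1.258, -0.579)
t=0.600: state=(1.198, -0.630)
t=0.700: state=(1.132, -0.692)
t=0.800: state=(1.059, -0.767)
t=0.900: state=(0.978, -0.862)
t=1.000: state=(0.886, -0.983)
t=1.100: state=(0.780, -1.143)
t=1.200: state=(0.655, -1.356)
t=1.300: state=(0.506, -1.645)
t=1.400: state=(0.323, -2.041)
t=1.500: state=(0.093, -2.575)
t=1.600: state=(-0.197, -3.243)
t=1.610: state=(-0.230, -3.314)
next step: t=1.620: state=(-0.263, -3.386) — y has crossed -3.33
linear interpolation between t=1.610 (-3.31437) and t=1.620 (-3.38562) → t≈1.612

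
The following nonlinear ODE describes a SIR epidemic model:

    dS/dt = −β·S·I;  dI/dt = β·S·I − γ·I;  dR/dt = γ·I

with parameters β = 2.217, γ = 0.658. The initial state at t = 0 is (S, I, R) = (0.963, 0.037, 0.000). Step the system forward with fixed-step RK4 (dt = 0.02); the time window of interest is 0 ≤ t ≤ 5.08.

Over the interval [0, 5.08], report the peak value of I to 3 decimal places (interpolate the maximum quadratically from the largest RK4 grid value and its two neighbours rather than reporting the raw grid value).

t=0.000: state=(0.963, 0.037, 0.000)
step 1 (dt=0.02): k1=(-0.079, 0.055, 0.024), k2=(-0.080, 0.055, 0.025), k3=(-0.080, 0.055, 0.025), k4=(-0.081, 0.056, 0.025); state += dt/6·(k1+2k2+2k3+k4)
t=0.020: state=(0.961, 0.038, 0.000)
t=0.040: state=(0.960, 0.039, 0.001)
t=0.060: state=(0.958, 0.040, 0.002)
continuing one RK4 step at a time; state shown every 10 steps (Δt=0.2):
t=0.200: state=(0.945, 0.050, 0.006)
t=0.400: state=(0.921, 0.066, 0.013)
t=0.600: state=(0.891, 0.086, 0.023)
t=0.800: state=(0.853, 0.111, 0.036)
t=1.000: state=(0.807, 0.141, 0.053)
t=1.200: state=(0.752, 0.174, 0.073)
t=1.400: state=(0.691, 0.211, 0.099)
t=1.600: state=(0.624, 0.247, 0.129)
t=1.800: state=(0.555, 0.281, 0.164)
t=2.000: state=(0.487, 0.311, 0.203)
t=2.200: state=(0.422, 0.333, 0.245)
t=2.400: state=(0.363, 0.348, 0.290)
t=2.600: state=(0.310, 0.354, 0.336)
t=2.800: state=(0.265, 0.352, 0.383)
t=3.000: state=(0.227, 0.344, 0.429)
t=3.200: state=(0.196, 0.331, 0.473)
t=3.400: state=(0.170, 0.315, 0.516)
t=3.600: state=(0.148, 0.296, 0.556)
t=3.800: state=(0.130, 0.276, 0.593)
t=4.000: state=(0.116, 0.256, 0.628)
t=4.200: state=(0.104, 0.235, 0.661)
t=4.400: state=(0.094, 0.216, 0.690)
t=4.600: state=(0.086, 0.197, 0.718)
t=4.800: state=(0.079, 0.179, 0.742)
t=5.000: state=(0.073, 0.162, 0.765)
t=5.080: state=(0.071, 0.156, 0.773)
largest grid value and its neighbours: I(2.640)=0.35385, I(2.660)=0.35387, I(2.680)=0.35382
parabola through these three points peaks at t≈2.657 with I≈0.35387

max I = 0.354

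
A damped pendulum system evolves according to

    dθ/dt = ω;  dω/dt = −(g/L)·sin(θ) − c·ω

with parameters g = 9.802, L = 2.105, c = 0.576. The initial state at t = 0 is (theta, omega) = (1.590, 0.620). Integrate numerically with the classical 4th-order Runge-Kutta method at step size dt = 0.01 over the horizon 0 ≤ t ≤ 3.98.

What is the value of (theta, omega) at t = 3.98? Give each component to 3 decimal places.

t=0.000: state=(1.590, 0.620)
step 1 (dt=0.01): k1=(0.620, -5.013), k2=(0.595, -4.998), k3=(0.595, -4.998), k4=(0.570, -4.983); state += dt/6·(k1+2k2+2k3+k4)
t=0.010: state=(1.596, 0.570)
t=0.020: state=(1.601, 0.520)
t=0.030: state=(1.606, 0.471)
continuing one RK4 step at a time; state shown every 20 steps (Δt=0.2):
t=0.200: state=(1.618, -0.326)
t=0.400: state=(1.466, -1.169)
t=0.600: state=(1.158, -1.891)
t=0.800: state=(0.724, -2.393)
t=1.000: state=(0.225, -2.528)
t=1.200: state=(-0.258, -2.231)
t=1.400: state=(-0.644, -1.596)
t=1.600: state=(-0.886, -0.805)
t=1.800: state=(-0.966, -0.007)
t=2.000: state=(-0.894, 0.705)
t=2.200: state=(-0.695, 1.259)
t=2.400: state=(-0.406, 1.582)
t=2.600: state=(-0.081, 1.619)
t=2.800: state=(0.223, 1.375)
t=3.000: state=(0.455, 0.925)
t=3.200: state=(0.586, 0.379)
t=3.400: state=(0.607, -0.163)
t=3.600: state=(0.527, -0.623)
t=3.800: state=(0.368, -0.938)
t=3.980: state=(0.185, -1.063)

(theta, omega) = (0.185, -1.063)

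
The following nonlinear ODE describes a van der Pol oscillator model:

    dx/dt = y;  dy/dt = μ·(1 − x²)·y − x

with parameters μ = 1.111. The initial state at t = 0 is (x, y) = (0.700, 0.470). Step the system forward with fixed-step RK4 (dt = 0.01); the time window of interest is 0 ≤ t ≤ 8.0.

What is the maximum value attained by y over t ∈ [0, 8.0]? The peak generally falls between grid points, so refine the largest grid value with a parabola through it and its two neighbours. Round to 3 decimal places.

max y = 2.762

t=0.000: state=(0.700, 0.470)
step 1 (dt=0.01): k1=(0.470, -0.434), k2=(0.468, -0.439), k3=(0.468, -0.439), k4=(0.466, -0.444); state += dt/6·(k1+2k2+2k3+k4)
t=0.010: state=(0.705, 0.466)
t=0.020: state=(0.709, 0.461)
t=0.030: state=(0.714, 0.457)
continuing one RK4 step at a time; state shown every 50 steps (Δt=0.5):
t=0.500: state=(0.861, 0.142)
t=1.000: state=(0.824, -0.300)
t=1.500: state=(0.551, -0.813)
t=2.000: state=(-0.025, -1.537)
t=2.500: state=(-0.963, -2.012)
t=3.000: state=(-1.686, -0.679)
t=3.500: state=(-1.736, 0.304)
t=4.000: state=(-1.484, 0.668)
t=4.500: state=(-1.069, 1.017)
t=5.000: state=(-0.411, 1.706)
t=5.500: state=(0.720, 2.744)
t=6.000: state=(1.832, 1.167)
t=6.500: state=(1.980, -0.248)
t=7.000: state=(1.759, -0.576)
t=7.500: state=(1.419, -0.795)
t=8.000: state=(0.938, -1.174)
largest grid value and its neighbours: y(5.540)=2.76183, y(5.550)=2.76223, y(5.560)=2.76091
parabola through these three points peaks at t≈5.547 with y≈2.76229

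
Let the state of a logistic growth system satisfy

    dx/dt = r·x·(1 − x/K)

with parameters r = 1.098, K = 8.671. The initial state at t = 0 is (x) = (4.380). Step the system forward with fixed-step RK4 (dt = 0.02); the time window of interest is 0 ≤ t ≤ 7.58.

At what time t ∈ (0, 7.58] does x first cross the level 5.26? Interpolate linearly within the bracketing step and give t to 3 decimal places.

t=0.000: state=(4.380)
step 1 (dt=0.02): k1=(2.380), k2=(2.380), k3=(2.380), k4=(2.379); state += dt/6·(k1+2k2+2k3+k4)
t=0.020: state=(4.428)
t=0.040: state=(4.475)
t=0.060: state=(4.523)
t=0.360: state=(5.224)
next step: t=0.380: state=(5.270) — x has crossed 5.26
linear interpolation between t=0.360 (5.22410) and t=0.380 (5.26960) → t≈0.376

t = 0.376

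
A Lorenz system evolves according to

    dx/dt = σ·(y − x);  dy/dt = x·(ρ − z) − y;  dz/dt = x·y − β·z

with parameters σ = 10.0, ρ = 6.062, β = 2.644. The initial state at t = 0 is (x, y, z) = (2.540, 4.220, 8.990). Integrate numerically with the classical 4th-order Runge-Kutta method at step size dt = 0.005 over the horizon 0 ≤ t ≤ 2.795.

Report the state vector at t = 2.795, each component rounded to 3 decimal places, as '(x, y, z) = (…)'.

t=0.000: state=(2.540, 4.220, 8.990)
step 1 (dt=0.005): k1=(16.800, -11.657, -13.051), k2=(16.089, -11.667, -12.863), k3=(16.106, -11.663, -12.871), k4=(15.412, -11.666, -12.694); state += dt/6·(k1+2k2+2k3+k4)
t=0.005: state=(2.621, 4.162, 8.926)
t=0.010: state=(2.694, 4.103, 8.863)
t=0.015: state=(2.762, 4.045, 8.802)
continuing one RK4 step at a time; state shown every 20 steps (Δt=0.1):
t=0.100: state=(3.194, 3.153, 7.863)
t=0.200: state=(2.900, 2.484, 6.784)
t=0.300: state=(2.515, 2.196, 5.754)
t=0.400: state=(2.290, 2.161, 4.870)
t=0.500: state=(2.249, 2.290, 4.177)
t=0.600: state=(2.361, 2.541, 3.694)
t=0.700: state=(2.600, 2.894, 3.427)
t=0.800: state=(2.940, 3.322, 3.390)
t=0.900: state=(3.350, 3.780, 3.590)
t=1.000: state=(3.778, 4.191, 4.014)
t=1.100: state=(4.147, 4.456, 4.602)
t=1.200: state=(4.369, 4.494, 5.223)
t=1.300: state=(4.389, 4.306, 5.714)
t=1.400: state=(4.220, 3.979, 5.957)
t=1.500: state=(3.940, 3.638, 5.935)
t=1.600: state=(3.646, 3.372, 5.717)
t=1.700: state=(3.410, 3.218, 5.403)
t=1.800: state=(3.267, 3.173, 5.080)
t=1.900: state=(3.220, 3.218, 4.806)
t=2.000: state=(3.257, 3.330, 4.619)
t=2.100: state=(3.358, 3.483, 4.536)
t=2.200: state=(3.498, 3.648, 4.558)
t=2.300: state=(3.649, 3.795, 4.671)
t=2.400: state=(3.782, 3.896, 4.846)
t=2.500: state=(3.871, 3.933, 5.040)
t=2.600: state=(3.902, 3.903, 5.211)
t=2.700: state=(3.876, 3.824, 5.322)
t=2.795: state=(3.810, 3.727, 5.359)

(x, y, z) = (3.810, 3.727, 5.359)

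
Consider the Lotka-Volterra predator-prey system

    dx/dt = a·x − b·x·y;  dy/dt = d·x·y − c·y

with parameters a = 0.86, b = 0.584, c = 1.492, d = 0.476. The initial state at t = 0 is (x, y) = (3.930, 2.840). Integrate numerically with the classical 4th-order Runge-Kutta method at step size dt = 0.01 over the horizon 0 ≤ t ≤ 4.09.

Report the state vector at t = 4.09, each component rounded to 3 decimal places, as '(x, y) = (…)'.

t=0.000: state=(3.930, 2.840)
step 1 (dt=0.01): k1=(-3.138, 1.075), k2=(-3.138, 1.056), k3=(-3.138, 1.056), k4=(-3.137, 1.037); state += dt/6·(k1+2k2+2k3+k4)
t=0.010: state=(3.899, 2.851)
t=0.020: state=(3.867, 2.861)
t=0.030: state=(3.836, 2.871)
continuing one RK4 step at a time; state shown every 20 steps (Δt=0.2):
t=0.200: state=(3.318, 2.974)
t=0.400: state=(2.785, 2.949)
t=0.600: state=(2.363, 2.793)
t=0.800: state=(2.052, 2.555)
t=1.000: state=(1.838, 2.280)
t=1.200: state=(1.700, 2.001)
t=1.400: state=(1.623, 1.738)
t=1.600: state=(1.596, 1.503)
t=1.800: state=(1.610, 1.298)
t=2.000: state=(1.660, 1.125)
t=2.200: state=(1.744, 0.982)
t=2.400: state=(1.860, 0.865)
t=2.600: state=(2.008, 0.771)
t=2.800: state=(2.189, 0.698)
t=3.000: state=(2.405, 0.645)
t=3.200: state=(2.655, 0.608)
t=3.400: state=(2.941, 0.589)
t=3.600: state=(3.261, 0.587)
t=3.800: state=(3.614, 0.604)
t=4.000: state=(3.991, 0.644)
t=4.090: state=(4.166, 0.670)

(x, y) = (4.166, 0.670)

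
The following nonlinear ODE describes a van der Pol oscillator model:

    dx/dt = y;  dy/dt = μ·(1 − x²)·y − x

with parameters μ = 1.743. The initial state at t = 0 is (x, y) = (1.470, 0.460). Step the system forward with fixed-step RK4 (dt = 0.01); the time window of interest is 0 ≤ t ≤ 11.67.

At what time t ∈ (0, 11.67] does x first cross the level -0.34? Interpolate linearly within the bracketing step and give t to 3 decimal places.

t = 2.118

t=0.000: state=(1.470, 0.460)
step 1 (dt=0.01): k1=(0.460, -2.401), k2=(0.448, -2.384), k3=(0.448, -2.384), k4=(0.436, -2.367); state += dt/6·(k1+2k2+2k3+k4)
t=0.010: state=(1.474, 0.436)
t=0.020: state=(1.479, 0.413)
t=0.030: state=(1.483, 0.390)
continuing one RK4 step at a time; state shown every 50 steps (Δt=0.5):
t=0.500: state=(1.476, -0.304)
t=1.000: state=(1.237, -0.637)
t=1.500: state=(0.816, -1.110)
t=2.000: state=(-0.018, -2.475)
t=2.110: state=(-0.317, -2.960)
next step: t=2.120: state=(-0.347, -3.003) — x has crossed -0.34
linear interpolation between t=2.110 (-0.31679) and t=2.120 (-0.34660) → t≈2.118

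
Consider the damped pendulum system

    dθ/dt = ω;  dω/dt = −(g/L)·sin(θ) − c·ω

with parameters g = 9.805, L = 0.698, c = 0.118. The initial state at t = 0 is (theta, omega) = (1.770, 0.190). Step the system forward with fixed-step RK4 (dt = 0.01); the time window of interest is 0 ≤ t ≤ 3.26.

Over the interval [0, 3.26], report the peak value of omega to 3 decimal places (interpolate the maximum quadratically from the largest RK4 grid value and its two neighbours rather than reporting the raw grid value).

t=0.000: state=(1.770, 0.190)
step 1 (dt=0.01): k1=(0.190, -13.792), k2=(0.121, -13.781), k3=(0.121, -13.782), k4=(0.052, -13.772); state += dt/6·(k1+2k2+2k3+k4)
t=0.010: state=(1.771, 0.052)
t=0.020: state=(1.771, -0.085)
t=0.030: state=(1.770, -0.223)
continuing one RK4 step at a time; state shown every 20 steps (Δt=0.2):
t=0.200: state=(1.533, -2.562)
t=0.400: state=(0.761, -5.012)
t=0.600: state=(-0.336, -5.465)
t=0.800: state=(-1.247, -3.360)
t=1.000: state=(-1.637, -0.533)
t=1.200: state=(-1.464, 2.251)
t=1.400: state=(-0.756, 4.680)
t=1.600: state=(0.280, 5.215)
t=1.800: state=(1.156, 3.255)
t=2.000: state=(1.530, 0.464)
t=2.200: state=(1.344, -2.308)
t=2.400: state=(0.637, -4.581)
t=2.600: state=(-0.353, -4.858)
t=2.800: state=(-1.147, -2.832)
t=3.000: state=(-1.440, -0.073)
t=3.200: state=(-1.180, 2.633)
t=3.260: state=(-1.000, 3.359)
largest grid value and its neighbours: omega(1.530)=5.35115, omega(1.540)=5.35401, omega(1.550)=5.34935
parabola through these three points peaks at t≈1.539 with omega≈5.35406

max omega = 5.354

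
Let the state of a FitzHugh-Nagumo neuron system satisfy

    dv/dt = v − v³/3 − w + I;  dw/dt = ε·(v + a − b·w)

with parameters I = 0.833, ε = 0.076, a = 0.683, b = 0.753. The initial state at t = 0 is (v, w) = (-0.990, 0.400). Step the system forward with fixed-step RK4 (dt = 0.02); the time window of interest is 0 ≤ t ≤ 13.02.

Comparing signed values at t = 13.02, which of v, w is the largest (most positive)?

largest component: v

t=0.000: state=(-0.990, 0.400)
step 1 (dt=0.02): k1=(-0.234, -0.046), k2=(-0.233, -0.046), k3=(-0.233, -0.046), k4=(-0.233, -0.047); state += dt/6·(k1+2k2+2k3+k4)
t=0.020: state=(-0.995, 0.399)
t=0.040: state=(-0.999, 0.398)
t=0.060: state=(-1.004, 0.397)
continuing one RK4 step at a time; state shown every 25 steps (Δt=0.5):
t=0.500: state=(-1.099, 0.375)
t=1.000: state=(-1.185, 0.347)
t=1.500: state=(-1.243, 0.317)
t=2.000: state=(-1.274, 0.287)
t=2.500: state=(-1.284, 0.256)
t=3.000: state=(-1.278, 0.227)
t=3.500: state=(-1.261, 0.198)
t=4.000: state=(-1.237, 0.172)
t=4.500: state=(-1.206, 0.146)
t=5.000: state=(-1.171, 0.123)
t=5.500: state=(-1.132, 0.102)
t=6.000: state=(-1.089, 0.083)
t=6.500: state=(-1.041, 0.067)
t=7.000: state=(-0.987, 0.052)
t=7.500: state=(-0.926, 0.041)
t=8.000: state=(-0.855, 0.032)
t=8.500: state=(-0.770, 0.026)
t=9.000: state=(-0.663, 0.024)
t=9.500: state=(-0.521, 0.026)
t=10.000: state=(-0.319, 0.035)
t=10.500: state=(-0.011, 0.053)
t=11.000: state=(0.475, 0.086)
t=11.500: state=(1.136, 0.139)
t=12.000: state=(1.674, 0.214)
t=12.500: state=(1.885, 0.301)
t=13.000: state=(1.921, 0.390)
t=13.020: state=(1.921, 0.393)
compare at T: v=1.921, w=0.393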